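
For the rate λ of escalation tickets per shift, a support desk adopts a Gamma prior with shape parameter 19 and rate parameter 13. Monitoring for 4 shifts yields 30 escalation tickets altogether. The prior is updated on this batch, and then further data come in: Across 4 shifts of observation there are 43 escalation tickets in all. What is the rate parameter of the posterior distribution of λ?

21

Total count 30 over total exposure 4 shifts.
After the first batch: Gamma(19 + 30, 13 + 4) = Gamma(49, 17).
Total count 43 over total exposure 4 shifts.
After the second batch: Gamma(49 + 43, 17 + 4) = Gamma(92, 21).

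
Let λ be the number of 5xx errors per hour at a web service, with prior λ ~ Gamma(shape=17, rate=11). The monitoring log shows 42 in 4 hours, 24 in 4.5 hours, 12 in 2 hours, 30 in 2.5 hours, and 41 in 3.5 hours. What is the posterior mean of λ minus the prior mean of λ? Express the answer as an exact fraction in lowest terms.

Total count: 42 + 24 + 12 + 30 + 41 = 149.
Total exposure: 4 + 4.5 + 2 + 2.5 + 3.5 = 16.5 hours.
By Gamma–Poisson conjugacy, the posterior is Gamma(α + Σx, β + Σt) = Gamma(17 + 149, 11 + 16.5) = Gamma(166, 55/2).
Posterior mean = 166/(55/2) = 332/55; prior mean = 17/11 = 17/11. Difference = 332/55 − 17/11 = 247/55.

247/55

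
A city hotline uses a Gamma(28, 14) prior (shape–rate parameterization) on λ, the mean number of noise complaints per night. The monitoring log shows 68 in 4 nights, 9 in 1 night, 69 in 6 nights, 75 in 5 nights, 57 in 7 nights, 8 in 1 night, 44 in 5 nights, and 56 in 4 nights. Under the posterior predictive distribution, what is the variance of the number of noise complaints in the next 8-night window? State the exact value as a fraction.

Total count: 68 + 9 + 69 + 75 + 57 + 8 + 44 + 56 = 386.
Total exposure: 4 + 1 + 6 + 5 + 7 + 1 + 5 + 4 = 33 nights.
Conjugate update: add total count to the shape and total exposure to the rate, giving Gamma(414, 47).
The posterior predictive for a window of length T is Negative Binomial with variance T·α'·(β'+T)/β'² = 8·414·55/2209 = 182160/2209.

182160/2209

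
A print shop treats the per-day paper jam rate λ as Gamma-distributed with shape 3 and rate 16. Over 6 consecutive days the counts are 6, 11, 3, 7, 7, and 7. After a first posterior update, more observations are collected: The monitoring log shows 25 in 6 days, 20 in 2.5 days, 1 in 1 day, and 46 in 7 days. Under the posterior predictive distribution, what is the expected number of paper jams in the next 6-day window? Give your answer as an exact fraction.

Total count: 6 + 11 + 3 + 7 + 7 + 7 = 41.
Total exposure: 6 days.
After the first batch: Gamma(3 + 41, 16 + 6) = Gamma(44, 22).
Total count: 25 + 20 + 1 + 46 = 92.
Total exposure: 6 + 2.5 + 1 + 7 = 16.5 days.
After the second batch: Gamma(44 + 92, 22 + 16.5) = Gamma(136, 77/2).
Predictive mean over a 6-day window = T·E[λ|data] = 6·136/(77/2) = 1632/77.

1632/77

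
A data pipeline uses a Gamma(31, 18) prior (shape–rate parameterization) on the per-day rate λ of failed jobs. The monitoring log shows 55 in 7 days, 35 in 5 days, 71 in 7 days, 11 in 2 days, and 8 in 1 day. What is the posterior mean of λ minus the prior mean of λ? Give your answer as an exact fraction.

1279/360

Total count: 55 + 35 + 71 + 11 + 8 = 180.
Total exposure: 7 + 5 + 7 + 2 + 1 = 22 days.
By Gamma–Poisson conjugacy, the posterior is Gamma(α + Σx, β + Σt) = Gamma(31 + 180, 18 + 22) = Gamma(211, 40).
Posterior mean = 211/40 = 211/40; prior mean = 31/18 = 31/18. Difference = 211/40 − 31/18 = 1279/360.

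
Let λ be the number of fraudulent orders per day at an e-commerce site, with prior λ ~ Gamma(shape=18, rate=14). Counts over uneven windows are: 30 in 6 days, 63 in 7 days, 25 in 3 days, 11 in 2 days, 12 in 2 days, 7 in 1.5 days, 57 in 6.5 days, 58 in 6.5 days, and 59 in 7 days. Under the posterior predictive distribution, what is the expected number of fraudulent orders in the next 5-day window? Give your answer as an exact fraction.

3400/111

Total count: 30 + 63 + 25 + 11 + 12 + 7 + 57 + 58 + 59 = 322.
Total exposure: 6 + 7 + 3 + 2 + 2 + 1.5 + 6.5 + 6.5 + 7 = 41.5 days.
The Gamma prior is conjugate for the Poisson rate, so λ | data ~ Gamma(18+322, 14+41.5) = Gamma(340, 111/2).
Predictive mean over a 5-day window = T·E[λ|data] = 5·340/(111/2) = 3400/111.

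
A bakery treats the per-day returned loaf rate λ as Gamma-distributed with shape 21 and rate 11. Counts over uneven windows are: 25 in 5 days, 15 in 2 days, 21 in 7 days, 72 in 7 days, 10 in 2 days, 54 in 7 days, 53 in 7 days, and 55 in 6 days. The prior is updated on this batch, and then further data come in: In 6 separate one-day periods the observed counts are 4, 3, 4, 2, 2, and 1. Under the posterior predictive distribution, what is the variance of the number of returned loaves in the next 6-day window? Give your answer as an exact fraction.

Total count: 25 + 15 + 21 + 72 + 10 + 54 + 53 + 55 = 305.
Total exposure: 5 + 2 + 7 + 7 + 2 + 7 + 7 + 6 = 43 days.
After the first batch: Gamma(21 + 305, 11 + 43) = Gamma(326, 54).
Total count: 4 + 3 + 4 + 2 + 2 + 1 = 16.
Total exposure: 6 days.
After the second batch: Gamma(326 + 16, 54 + 6) = Gamma(342, 60).
The posterior predictive for a window of length T is Negative Binomial with variance T·α'·(β'+T)/β'² = 6·342·66/3600 = 1881/50.

1881/50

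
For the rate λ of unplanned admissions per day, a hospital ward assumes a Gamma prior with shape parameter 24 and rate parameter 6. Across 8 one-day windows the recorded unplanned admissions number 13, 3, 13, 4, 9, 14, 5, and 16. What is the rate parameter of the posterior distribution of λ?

14

Total count: 13 + 3 + 13 + 4 + 9 + 14 + 5 + 16 = 77.
Total exposure: 8 days.
Conjugate update: add total count to the shape and total exposure to the rate, giving Gamma(101, 14).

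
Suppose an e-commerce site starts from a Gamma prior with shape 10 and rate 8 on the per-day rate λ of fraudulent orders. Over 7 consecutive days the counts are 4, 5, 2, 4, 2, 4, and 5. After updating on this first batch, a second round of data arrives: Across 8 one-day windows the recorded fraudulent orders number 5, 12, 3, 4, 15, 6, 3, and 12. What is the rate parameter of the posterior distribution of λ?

23

Total count: 4 + 5 + 2 + 4 + 2 + 4 + 5 = 26.
Total exposure: 7 days.
After the first batch: Gamma(10 + 26, 8 + 7) = Gamma(36, 15).
Total count: 5 + 12 + 3 + 4 + 15 + 6 + 3 + 12 = 60.
Total exposure: 8 days.
After the second batch: Gamma(36 + 60, 15 + 8) = Gamma(96, 23).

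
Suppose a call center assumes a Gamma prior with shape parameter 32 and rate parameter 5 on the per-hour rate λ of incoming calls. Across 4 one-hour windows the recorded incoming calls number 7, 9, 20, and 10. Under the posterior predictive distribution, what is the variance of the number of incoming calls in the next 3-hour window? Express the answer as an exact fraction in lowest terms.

104/3

Total count: 7 + 9 + 20 + 10 = 46.
Total exposure: 4 hours.
Gamma(α, β) with Poisson data over total exposure Σt gives posterior Gamma(α+Σx, β+Σt) = Gamma(78, 9).
The posterior predictive for a window of length T is Negative Binomial with variance T·α'·(β'+T)/β'² = 3·78·12/81 = 104/3.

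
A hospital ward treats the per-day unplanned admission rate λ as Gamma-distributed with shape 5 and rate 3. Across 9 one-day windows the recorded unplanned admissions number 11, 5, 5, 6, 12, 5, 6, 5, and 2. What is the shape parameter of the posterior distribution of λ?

62

Total count: 11 + 5 + 5 + 6 + 12 + 5 + 6 + 5 + 2 = 57.
Total exposure: 9 days.
By Gamma–Poisson conjugacy, the posterior is Gamma(α + Σx, β + Σt) = Gamma(5 + 57, 3 + 9) = Gamma(62, 12).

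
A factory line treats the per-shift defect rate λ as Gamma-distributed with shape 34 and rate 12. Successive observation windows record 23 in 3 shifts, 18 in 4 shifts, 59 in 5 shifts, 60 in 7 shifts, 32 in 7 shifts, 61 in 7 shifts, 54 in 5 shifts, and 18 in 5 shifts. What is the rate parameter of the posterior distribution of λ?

55

Total count: 23 + 18 + 59 + 60 + 32 + 61 + 54 + 18 = 325.
Total exposure: 3 + 4 + 5 + 7 + 7 + 7 + 5 + 5 = 43 shifts.
Posterior: α' = 34 + 325 = 359, β' = 12 + 43 = 55.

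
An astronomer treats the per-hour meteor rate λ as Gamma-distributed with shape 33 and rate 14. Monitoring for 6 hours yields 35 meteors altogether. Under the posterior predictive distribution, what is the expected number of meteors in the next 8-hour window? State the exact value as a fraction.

136/5

Total count 35 over total exposure 6 hours.
Gamma(α, β) with Poisson data over total exposure Σt gives posterior Gamma(α+Σx, β+Σt) = Gamma(68, 20).
Predictive mean over an 8-hour window = T·E[λ|data] = 8·68/20 = 136/5.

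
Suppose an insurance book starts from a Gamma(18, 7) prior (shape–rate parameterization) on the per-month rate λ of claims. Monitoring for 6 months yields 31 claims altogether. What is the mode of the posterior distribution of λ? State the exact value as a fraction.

Total count 31 over total exposure 6 months.
By Gamma–Poisson conjugacy, the posterior is Gamma(α + Σx, β + Σt) = Gamma(18 + 31, 7 + 6) = Gamma(49, 13).
Posterior mode = (α'−1)/β' = 48/13.

48/13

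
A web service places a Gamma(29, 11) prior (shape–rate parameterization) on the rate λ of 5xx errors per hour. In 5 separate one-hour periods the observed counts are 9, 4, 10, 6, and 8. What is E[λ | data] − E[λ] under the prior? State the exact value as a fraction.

Total count: 9 + 4 + 10 + 6 + 8 = 37.
Total exposure: 5 hours.
Posterior: α' = 29 + 37 = 66, β' = 11 + 5 = 16.
Posterior mean = 66/16 = 33/8; prior mean = 29/11 = 29/11. Difference = 33/8 − 29/11 = 131/88.

131/88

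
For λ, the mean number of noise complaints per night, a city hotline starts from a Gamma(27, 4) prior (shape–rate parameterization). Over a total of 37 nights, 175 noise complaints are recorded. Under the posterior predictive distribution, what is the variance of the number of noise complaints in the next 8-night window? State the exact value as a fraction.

79184/1681

Total count 175 over total exposure 37 nights.
By Gamma–Poisson conjugacy, the posterior is Gamma(α + Σx, β + Σt) = Gamma(27 + 175, 4 + 37) = Gamma(202, 41).
The posterior predictive for a window of length T is Negative Binomial with variance T·α'·(β'+T)/β'² = 8·202·49/1681 = 79184/1681.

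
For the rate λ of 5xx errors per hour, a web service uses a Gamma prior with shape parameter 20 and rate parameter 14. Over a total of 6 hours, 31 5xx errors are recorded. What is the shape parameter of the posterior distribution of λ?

Total count 31 over total exposure 6 hours.
Conjugate update: add total count to the shape and total exposure to the rate, giving Gamma(51, 20).

51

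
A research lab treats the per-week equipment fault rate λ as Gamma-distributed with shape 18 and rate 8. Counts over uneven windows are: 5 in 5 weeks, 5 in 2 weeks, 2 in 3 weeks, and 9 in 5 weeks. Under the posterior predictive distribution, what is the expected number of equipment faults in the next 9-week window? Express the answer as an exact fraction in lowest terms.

351/23

Total count: 5 + 5 + 2 + 9 = 21.
Total exposure: 5 + 2 + 3 + 5 = 15 weeks.
Gamma(α, β) with Poisson data over total exposure Σt gives posterior Gamma(α+Σx, β+Σt) = Gamma(39, 23).
Predictive mean over a 9-week window = T·E[λ|data] = 9·39/23 = 351/23.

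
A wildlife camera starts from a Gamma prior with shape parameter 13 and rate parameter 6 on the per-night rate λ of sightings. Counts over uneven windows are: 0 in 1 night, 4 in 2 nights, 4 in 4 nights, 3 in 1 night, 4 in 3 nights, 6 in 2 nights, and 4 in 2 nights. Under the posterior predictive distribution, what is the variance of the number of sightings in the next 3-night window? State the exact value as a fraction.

Total count: 0 + 4 + 4 + 3 + 4 + 6 + 4 = 25.
Total exposure: 1 + 2 + 4 + 1 + 3 + 2 + 2 = 15 nights.
Posterior: α' = 13 + 25 = 38, β' = 6 + 15 = 21.
The posterior predictive for a window of length T is Negative Binomial with variance T·α'·(β'+T)/β'² = 3·38·24/441 = 304/49.

304/49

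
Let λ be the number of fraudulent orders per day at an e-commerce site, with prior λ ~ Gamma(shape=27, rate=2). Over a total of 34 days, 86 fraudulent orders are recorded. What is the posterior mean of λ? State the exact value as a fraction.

113/36

Total count 86 over total exposure 34 days.
Conjugate update: add total count to the shape and total exposure to the rate, giving Gamma(113, 36).
Posterior mean = α'/β' = 113/36.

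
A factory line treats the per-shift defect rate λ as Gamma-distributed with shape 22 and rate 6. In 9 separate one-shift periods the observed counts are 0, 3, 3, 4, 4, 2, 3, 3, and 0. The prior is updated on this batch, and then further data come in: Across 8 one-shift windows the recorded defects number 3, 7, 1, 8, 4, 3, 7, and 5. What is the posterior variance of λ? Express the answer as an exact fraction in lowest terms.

82/529

Total count: 0 + 3 + 3 + 4 + 4 + 2 + 3 + 3 + 0 = 22.
Total exposure: 9 shifts.
After the first batch: Gamma(22 + 22, 6 + 9) = Gamma(44, 15).
Total count: 3 + 7 + 1 + 8 + 4 + 3 + 7 + 5 = 38.
Total exposure: 8 shifts.
After the second batch: Gamma(44 + 38, 15 + 8) = Gamma(82, 23).
Posterior variance = α'/β'² = 82/529.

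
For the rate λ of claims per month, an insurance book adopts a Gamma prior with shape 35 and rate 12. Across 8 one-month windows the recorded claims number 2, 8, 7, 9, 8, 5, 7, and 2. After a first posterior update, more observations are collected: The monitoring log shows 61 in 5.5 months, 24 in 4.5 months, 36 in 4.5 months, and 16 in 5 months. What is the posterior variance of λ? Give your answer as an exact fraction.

Total count: 2 + 8 + 7 + 9 + 8 + 5 + 7 + 2 = 48.
Total exposure: 8 months.
After the first batch: Gamma(35 + 48, 12 + 8) = Gamma(83, 20).
Total count: 61 + 24 + 36 + 16 = 137.
Total exposure: 5.5 + 4.5 + 4.5 + 5 = 19.5 months.
After the second batch: Gamma(83 + 137, 20 + 19.5) = Gamma(220, 79/2).
Posterior variance = α'/β'² = 220/(6241/4) = 880/6241.

880/6241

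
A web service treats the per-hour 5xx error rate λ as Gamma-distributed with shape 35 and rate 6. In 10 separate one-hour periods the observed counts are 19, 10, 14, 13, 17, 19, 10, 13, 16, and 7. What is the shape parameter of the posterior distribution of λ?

173

Total count: 19 + 10 + 14 + 13 + 17 + 19 + 10 + 13 + 16 + 7 = 138.
Total exposure: 10 hours.
Conjugate update: add total count to the shape and total exposure to the rate, giving Gamma(173, 16).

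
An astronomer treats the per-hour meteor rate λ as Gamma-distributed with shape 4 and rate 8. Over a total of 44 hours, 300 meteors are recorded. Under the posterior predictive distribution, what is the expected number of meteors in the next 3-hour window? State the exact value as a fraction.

228/13

Total count 300 over total exposure 44 hours.
Posterior: α' = 4 + 300 = 304, β' = 8 + 44 = 52.
Predictive mean over a 3-hour window = T·E[λ|data] = 3·304/52 = 228/13.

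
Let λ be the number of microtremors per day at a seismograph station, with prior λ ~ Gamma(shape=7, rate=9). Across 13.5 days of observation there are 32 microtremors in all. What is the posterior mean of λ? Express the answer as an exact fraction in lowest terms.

Total count 32 over total exposure 13.5 days.
Conjugate update: add total count to the shape and total exposure to the rate, giving Gamma(39, 45/2).
Posterior mean = α'/β' = 39/(45/2) = 26/15.

26/15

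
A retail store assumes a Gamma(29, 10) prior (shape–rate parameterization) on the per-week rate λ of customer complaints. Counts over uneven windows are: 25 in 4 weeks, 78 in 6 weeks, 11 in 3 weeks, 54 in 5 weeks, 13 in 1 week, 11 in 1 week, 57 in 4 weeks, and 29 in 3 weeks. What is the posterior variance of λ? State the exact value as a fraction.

Total count: 25 + 78 + 11 + 54 + 13 + 11 + 57 + 29 = 278.
Total exposure: 4 + 6 + 3 + 5 + 1 + 1 + 4 + 3 = 27 weeks.
By Gamma–Poisson conjugacy, the posterior is Gamma(α + Σx, β + Σt) = Gamma(29 + 278, 10 + 27) = Gamma(307, 37).
Posterior variance = α'/β'² = 307/1369.

307/1369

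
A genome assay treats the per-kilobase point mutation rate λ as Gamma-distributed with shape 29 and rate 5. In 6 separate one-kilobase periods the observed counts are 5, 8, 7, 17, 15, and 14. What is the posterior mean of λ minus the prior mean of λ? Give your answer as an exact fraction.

156/55

Total count: 5 + 8 + 7 + 17 + 15 + 14 = 66.
Total exposure: 6 kilobases.
Posterior: α' = 29 + 66 = 95, β' = 5 + 6 = 11.
Posterior mean = 95/11 = 95/11; prior mean = 29/5 = 29/5. Difference = 95/11 − 29/5 = 156/55.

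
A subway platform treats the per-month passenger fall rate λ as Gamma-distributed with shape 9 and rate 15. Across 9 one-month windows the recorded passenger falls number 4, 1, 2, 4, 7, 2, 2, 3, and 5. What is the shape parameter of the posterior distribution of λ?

39

Total count: 4 + 1 + 2 + 4 + 7 + 2 + 2 + 3 + 5 = 30.
Total exposure: 9 months.
Conjugate update: add total count to the shape and total exposure to the rate, giving Gamma(39, 24).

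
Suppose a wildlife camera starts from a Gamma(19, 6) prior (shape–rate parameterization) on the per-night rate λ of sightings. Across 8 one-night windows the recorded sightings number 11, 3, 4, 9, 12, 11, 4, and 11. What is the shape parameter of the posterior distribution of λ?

84

Total count: 11 + 3 + 4 + 9 + 12 + 11 + 4 + 11 = 65.
Total exposure: 8 nights.
Conjugate update: add total count to the shape and total exposure to the rate, giving Gamma(84, 14).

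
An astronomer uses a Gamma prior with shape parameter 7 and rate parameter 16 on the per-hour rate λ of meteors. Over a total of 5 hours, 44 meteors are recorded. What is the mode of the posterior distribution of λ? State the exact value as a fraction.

Total count 44 over total exposure 5 hours.
Gamma(α, β) with Poisson data over total exposure Σt gives posterior Gamma(α+Σx, β+Σt) = Gamma(51, 21).
Posterior mode = (α'−1)/β' = 50/21.

50/21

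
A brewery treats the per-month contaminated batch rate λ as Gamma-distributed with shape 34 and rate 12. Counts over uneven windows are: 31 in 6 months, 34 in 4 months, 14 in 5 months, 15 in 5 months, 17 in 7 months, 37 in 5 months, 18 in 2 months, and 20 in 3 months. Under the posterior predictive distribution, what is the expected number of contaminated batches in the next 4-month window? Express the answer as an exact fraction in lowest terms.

Total count: 31 + 34 + 14 + 15 + 17 + 37 + 18 + 20 = 186.
Total exposure: 6 + 4 + 5 + 5 + 7 + 5 + 2 + 3 = 37 months.
Posterior: α' = 34 + 186 = 220, β' = 12 + 37 = 49.
Predictive mean over a 4-month window = T·E[λ|data] = 4·220/49 = 880/49.

880/49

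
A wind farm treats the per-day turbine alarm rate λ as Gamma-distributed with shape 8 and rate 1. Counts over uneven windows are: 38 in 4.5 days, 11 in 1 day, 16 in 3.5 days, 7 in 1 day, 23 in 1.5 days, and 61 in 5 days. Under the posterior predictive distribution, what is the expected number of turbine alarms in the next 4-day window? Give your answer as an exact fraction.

Total count: 38 + 11 + 16 + 7 + 23 + 61 = 156.
Total exposure: 4.5 + 1 + 3.5 + 1 + 1.5 + 5 = 16.5 days.
Gamma(α, β) with Poisson data over total exposure Σt gives posterior Gamma(α+Σx, β+Σt) = Gamma(164, 35/2).
Predictive mean over a 4-day window = T·E[λ|data] = 4·164/(35/2) = 1312/35.

1312/35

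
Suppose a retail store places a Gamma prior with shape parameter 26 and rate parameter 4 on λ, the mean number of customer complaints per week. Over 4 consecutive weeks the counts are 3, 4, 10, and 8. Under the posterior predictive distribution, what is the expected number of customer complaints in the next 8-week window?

Total count: 3 + 4 + 10 + 8 = 25.
Total exposure: 4 weeks.
By Gamma–Poisson conjugacy, the posterior is Gamma(α + Σx, β + Σt) = Gamma(26 + 25, 4 + 4) = Gamma(51, 8).
Predictive mean over an 8-week window = T·E[λ|data] = 8·51/8 = 51.

51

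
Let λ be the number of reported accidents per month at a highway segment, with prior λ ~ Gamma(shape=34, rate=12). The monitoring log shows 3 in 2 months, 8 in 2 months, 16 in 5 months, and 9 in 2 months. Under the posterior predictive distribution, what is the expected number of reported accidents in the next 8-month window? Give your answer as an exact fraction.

Total count: 3 + 8 + 16 + 9 = 36.
Total exposure: 2 + 2 + 5 + 2 = 11 months.
Conjugate update: add total count to the shape and total exposure to the rate, giving Gamma(70, 23).
Predictive mean over an 8-month window = T·E[λ|data] = 8·70/23 = 560/23.

560/23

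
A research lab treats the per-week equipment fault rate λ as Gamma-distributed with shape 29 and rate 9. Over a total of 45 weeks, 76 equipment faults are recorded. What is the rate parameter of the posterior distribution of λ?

54

Total count 76 over total exposure 45 weeks.
Gamma(α, β) with Poisson data over total exposure Σt gives posterior Gamma(α+Σx, β+Σt) = Gamma(105, 54).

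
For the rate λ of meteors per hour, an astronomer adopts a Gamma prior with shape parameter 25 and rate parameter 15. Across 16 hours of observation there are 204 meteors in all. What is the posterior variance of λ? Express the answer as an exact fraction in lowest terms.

Total count 204 over total exposure 16 hours.
Conjugate update: add total count to the shape and total exposure to the rate, giving Gamma(229, 31).
Posterior variance = α'/β'² = 229/961.

229/961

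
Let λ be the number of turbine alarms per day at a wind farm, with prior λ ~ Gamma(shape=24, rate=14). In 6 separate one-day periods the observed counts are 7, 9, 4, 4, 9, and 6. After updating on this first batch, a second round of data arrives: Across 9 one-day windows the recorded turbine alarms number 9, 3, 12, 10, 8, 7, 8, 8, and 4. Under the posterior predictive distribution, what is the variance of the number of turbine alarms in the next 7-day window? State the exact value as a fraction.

33264/841

Total count: 7 + 9 + 4 + 4 + 9 + 6 = 39.
Total exposure: 6 days.
After the first batch: Gamma(24 + 39, 14 + 6) = Gamma(63, 20).
Total count: 9 + 3 + 12 + 10 + 8 + 7 + 8 + 8 + 4 = 69.
Total exposure: 9 days.
After the second batch: Gamma(63 + 69, 20 + 9) = Gamma(132, 29).
The posterior predictive for a window of length T is Negative Binomial with variance T·α'·(β'+T)/β'² = 7·132·36/841 = 33264/841.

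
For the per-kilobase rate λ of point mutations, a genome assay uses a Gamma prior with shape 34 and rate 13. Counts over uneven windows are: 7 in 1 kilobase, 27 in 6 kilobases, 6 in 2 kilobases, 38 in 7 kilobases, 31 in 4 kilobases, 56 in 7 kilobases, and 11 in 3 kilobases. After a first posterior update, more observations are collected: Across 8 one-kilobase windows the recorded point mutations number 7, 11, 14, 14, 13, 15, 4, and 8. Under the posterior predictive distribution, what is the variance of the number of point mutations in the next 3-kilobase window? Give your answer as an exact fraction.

5328/289

Total count: 7 + 27 + 6 + 38 + 31 + 56 + 11 = 176.
Total exposure: 1 + 6 + 2 + 7 + 4 + 7 + 3 = 30 kilobases.
After the first batch: Gamma(34 + 176, 13 + 30) = Gamma(210, 43).
Total count: 7 + 11 + 14 + 14 + 13 + 15 + 4 + 8 = 86.
Total exposure: 8 kilobases.
After the second batch: Gamma(210 + 86, 43 + 8) = Gamma(296, 51).
The posterior predictive for a window of length T is Negative Binomial with variance T·α'·(β'+T)/β'² = 3·296·54/2601 = 5328/289.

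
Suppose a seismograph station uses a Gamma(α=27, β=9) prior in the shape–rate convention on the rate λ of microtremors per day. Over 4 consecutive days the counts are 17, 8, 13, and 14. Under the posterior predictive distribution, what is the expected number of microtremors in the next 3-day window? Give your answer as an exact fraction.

Total count: 17 + 8 + 13 + 14 = 52.
Total exposure: 4 days.
Conjugate update: add total count to the shape and total exposure to the rate, giving Gamma(79, 13).
Predictive mean over a 3-day window = T·E[λ|data] = 3·79/13 = 237/13.

237/13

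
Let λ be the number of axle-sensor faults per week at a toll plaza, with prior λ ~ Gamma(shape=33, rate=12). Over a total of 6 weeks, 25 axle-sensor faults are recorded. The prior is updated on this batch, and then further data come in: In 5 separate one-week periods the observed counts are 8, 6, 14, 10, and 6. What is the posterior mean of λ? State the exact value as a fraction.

Total count 25 over total exposure 6 weeks.
After the first batch: Gamma(33 + 25, 12 + 6) = Gamma(58, 18).
Total count: 8 + 6 + 14 + 10 + 6 = 44.
Total exposure: 5 weeks.
After the second batch: Gamma(58 + 44, 18 + 5) = Gamma(102, 23).
Posterior mean = α'/β' = 102/23.

102/23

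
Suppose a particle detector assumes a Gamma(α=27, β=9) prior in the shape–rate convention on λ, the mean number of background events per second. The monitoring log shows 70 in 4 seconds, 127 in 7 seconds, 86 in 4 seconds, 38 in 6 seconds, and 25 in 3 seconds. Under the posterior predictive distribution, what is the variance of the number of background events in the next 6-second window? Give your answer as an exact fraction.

Total count: 70 + 127 + 86 + 38 + 25 = 346.
Total exposure: 4 + 7 + 4 + 6 + 3 = 24 seconds.
By Gamma–Poisson conjugacy, the posterior is Gamma(α + Σx, β + Σt) = Gamma(27 + 346, 9 + 24) = Gamma(373, 33).
The posterior predictive for a window of length T is Negative Binomial with variance T·α'·(β'+T)/β'² = 6·373·39/1089 = 9698/121.

9698/121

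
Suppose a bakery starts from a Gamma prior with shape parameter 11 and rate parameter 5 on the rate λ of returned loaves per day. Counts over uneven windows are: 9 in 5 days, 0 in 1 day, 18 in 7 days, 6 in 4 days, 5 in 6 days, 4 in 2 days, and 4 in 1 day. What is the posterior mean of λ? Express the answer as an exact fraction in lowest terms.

57/31

Total count: 9 + 0 + 18 + 6 + 5 + 4 + 4 = 46.
Total exposure: 5 + 1 + 7 + 4 + 6 + 2 + 1 = 26 days.
The Gamma prior is conjugate for the Poisson rate, so λ | data ~ Gamma(11+46, 5+26) = Gamma(57, 31).
Posterior mean = α'/β' = 57/31.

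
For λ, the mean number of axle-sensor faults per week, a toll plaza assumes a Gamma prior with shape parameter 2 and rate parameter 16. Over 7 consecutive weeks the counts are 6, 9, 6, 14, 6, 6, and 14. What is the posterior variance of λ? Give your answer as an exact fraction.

63/529

Total count: 6 + 9 + 6 + 14 + 6 + 6 + 14 = 61.
Total exposure: 7 weeks.
Gamma(α, β) with Poisson data over total exposure Σt gives posterior Gamma(α+Σx, β+Σt) = Gamma(63, 23).
Posterior variance = α'/β'² = 63/529.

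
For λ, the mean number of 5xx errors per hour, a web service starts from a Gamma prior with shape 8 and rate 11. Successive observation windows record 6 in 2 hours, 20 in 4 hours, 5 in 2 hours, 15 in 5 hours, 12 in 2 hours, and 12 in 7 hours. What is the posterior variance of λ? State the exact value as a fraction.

26/363

Total count: 6 + 20 + 5 + 15 + 12 + 12 = 70.
Total exposure: 2 + 4 + 2 + 5 + 2 + 7 = 22 hours.
Posterior: α' = 8 + 70 = 78, β' = 11 + 22 = 33.
Posterior variance = α'/β'² = 78/1089 = 26/363.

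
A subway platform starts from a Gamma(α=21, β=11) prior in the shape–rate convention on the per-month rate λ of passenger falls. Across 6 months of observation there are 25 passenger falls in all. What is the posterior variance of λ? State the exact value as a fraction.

Total count 25 over total exposure 6 months.
Conjugate update: add total count to the shape and total exposure to the rate, giving Gamma(46, 17).
Posterior variance = α'/β'² = 46/289.

46/289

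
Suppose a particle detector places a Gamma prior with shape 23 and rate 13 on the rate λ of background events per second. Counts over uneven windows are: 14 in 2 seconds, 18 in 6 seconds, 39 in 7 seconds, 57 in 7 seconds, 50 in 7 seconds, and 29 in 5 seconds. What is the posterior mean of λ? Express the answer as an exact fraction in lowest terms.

230/47

Total count: 14 + 18 + 39 + 57 + 50 + 29 = 207.
Total exposure: 2 + 6 + 7 + 7 + 7 + 5 = 34 seconds.
Conjugate update: add total count to the shape and total exposure to the rate, giving Gamma(230, 47).
Posterior mean = α'/β' = 230/47.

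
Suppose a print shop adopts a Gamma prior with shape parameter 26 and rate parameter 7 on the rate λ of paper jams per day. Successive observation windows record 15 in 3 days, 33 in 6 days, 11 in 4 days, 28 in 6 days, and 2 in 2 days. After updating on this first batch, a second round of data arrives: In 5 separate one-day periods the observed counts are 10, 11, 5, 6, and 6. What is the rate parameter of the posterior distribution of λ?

33

Total count: 15 + 33 + 11 + 28 + 2 = 89.
Total exposure: 3 + 6 + 4 + 6 + 2 = 21 days.
After the first batch: Gamma(26 + 89, 7 + 21) = Gamma(115, 28).
Total count: 10 + 11 + 5 + 6 + 6 = 38.
Total exposure: 5 days.
After the second batch: Gamma(115 + 38, 28 + 5) = Gamma(153, 33).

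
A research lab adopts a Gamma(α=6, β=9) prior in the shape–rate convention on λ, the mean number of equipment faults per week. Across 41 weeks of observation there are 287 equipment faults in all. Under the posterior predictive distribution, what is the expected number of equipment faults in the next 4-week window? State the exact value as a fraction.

586/25

Total count 287 over total exposure 41 weeks.
Gamma(α, β) with Poisson data over total exposure Σt gives posterior Gamma(α+Σx, β+Σt) = Gamma(293, 50).
Predictive mean over a 4-week window = T·E[λ|data] = 4·293/50 = 586/25.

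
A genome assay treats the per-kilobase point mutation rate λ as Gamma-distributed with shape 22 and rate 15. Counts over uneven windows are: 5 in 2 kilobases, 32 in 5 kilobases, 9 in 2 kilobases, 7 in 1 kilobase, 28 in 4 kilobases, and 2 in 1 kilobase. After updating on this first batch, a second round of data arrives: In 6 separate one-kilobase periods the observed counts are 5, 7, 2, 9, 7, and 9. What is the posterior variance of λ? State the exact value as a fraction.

1/9

Total count: 5 + 32 + 9 + 7 + 28 + 2 = 83.
Total exposure: 2 + 5 + 2 + 1 + 4 + 1 = 15 kilobases.
After the first batch: Gamma(22 + 83, 15 + 15) = Gamma(105, 30).
Total count: 5 + 7 + 2 + 9 + 7 + 9 = 39.
Total exposure: 6 kilobases.
After the second batch: Gamma(105 + 39, 30 + 6) = Gamma(144, 36).
Posterior variance = α'/β'² = 144/1296 = 1/9.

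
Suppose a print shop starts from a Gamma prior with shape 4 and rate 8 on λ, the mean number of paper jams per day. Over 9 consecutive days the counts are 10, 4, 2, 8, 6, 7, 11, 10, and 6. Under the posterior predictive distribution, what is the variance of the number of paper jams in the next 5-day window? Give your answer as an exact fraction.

440/17

Total count: 10 + 4 + 2 + 8 + 6 + 7 + 11 + 10 + 6 = 64.
Total exposure: 9 days.
By Gamma–Poisson conjugacy, the posterior is Gamma(α + Σx, β + Σt) = Gamma(4 + 64, 8 + 9) = Gamma(68, 17).
The posterior predictive for a window of length T is Negative Binomial with variance T·α'·(β'+T)/β'² = 5·68·22/289 = 440/17.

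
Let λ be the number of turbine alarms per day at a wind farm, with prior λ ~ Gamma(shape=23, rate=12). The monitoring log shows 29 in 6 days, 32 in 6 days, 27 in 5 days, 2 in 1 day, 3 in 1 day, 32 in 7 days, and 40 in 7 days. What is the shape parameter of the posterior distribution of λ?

Total count: 29 + 32 + 27 + 2 + 3 + 32 + 40 = 165.
Total exposure: 6 + 6 + 5 + 1 + 1 + 7 + 7 = 33 days.
The Gamma prior is conjugate for the Poisson rate, so λ | data ~ Gamma(23+165, 12+33) = Gamma(188, 45).

188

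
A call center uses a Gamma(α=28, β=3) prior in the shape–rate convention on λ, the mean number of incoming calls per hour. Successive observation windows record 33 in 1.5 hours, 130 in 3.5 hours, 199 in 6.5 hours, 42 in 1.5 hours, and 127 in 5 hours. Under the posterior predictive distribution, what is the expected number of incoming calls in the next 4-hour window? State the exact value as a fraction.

2236/21

Total count: 33 + 130 + 199 + 42 + 127 = 531.
Total exposure: 1.5 + 3.5 + 6.5 + 1.5 + 5 = 18 hours.
By Gamma–Poisson conjugacy, the posterior is Gamma(α + Σx, β + Σt) = Gamma(28 + 531, 3 + 18) = Gamma(559, 21).
Predictive mean over a 4-hour window = T·E[λ|data] = 4·559/21 = 2236/21.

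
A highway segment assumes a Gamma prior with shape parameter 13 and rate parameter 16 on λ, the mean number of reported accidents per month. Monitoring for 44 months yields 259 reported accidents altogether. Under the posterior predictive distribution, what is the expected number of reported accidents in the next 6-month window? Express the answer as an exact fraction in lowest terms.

136/5

Total count 259 over total exposure 44 months.
The Gamma prior is conjugate for the Poisson rate, so λ | data ~ Gamma(13+259, 16+44) = Gamma(272, 60).
Predictive mean over a 6-month window = T·E[λ|data] = 6·272/60 = 136/5.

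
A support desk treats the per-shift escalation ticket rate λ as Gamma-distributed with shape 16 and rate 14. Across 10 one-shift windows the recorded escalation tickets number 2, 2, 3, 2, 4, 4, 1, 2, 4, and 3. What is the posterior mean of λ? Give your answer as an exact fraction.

43/24

Total count: 2 + 2 + 3 + 2 + 4 + 4 + 1 + 2 + 4 + 3 = 27.
Total exposure: 10 shifts.
Conjugate update: add total count to the shape and total exposure to the rate, giving Gamma(43, 24).
Posterior mean = α'/β' = 43/24.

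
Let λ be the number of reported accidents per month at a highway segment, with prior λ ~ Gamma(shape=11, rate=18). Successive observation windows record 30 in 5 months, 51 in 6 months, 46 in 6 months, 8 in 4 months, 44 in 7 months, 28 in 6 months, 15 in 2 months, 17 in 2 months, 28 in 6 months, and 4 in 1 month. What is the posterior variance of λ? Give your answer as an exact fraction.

94/1323

Total count: 30 + 51 + 46 + 8 + 44 + 28 + 15 + 17 + 28 + 4 = 271.
Total exposure: 5 + 6 + 6 + 4 + 7 + 6 + 2 + 2 + 6 + 1 = 45 months.
Gamma(α, β) with Poisson data over total exposure Σt gives posterior Gamma(α+Σx, β+Σt) = Gamma(282, 63).
Posterior variance = α'/β'² = 282/3969 = 94/1323.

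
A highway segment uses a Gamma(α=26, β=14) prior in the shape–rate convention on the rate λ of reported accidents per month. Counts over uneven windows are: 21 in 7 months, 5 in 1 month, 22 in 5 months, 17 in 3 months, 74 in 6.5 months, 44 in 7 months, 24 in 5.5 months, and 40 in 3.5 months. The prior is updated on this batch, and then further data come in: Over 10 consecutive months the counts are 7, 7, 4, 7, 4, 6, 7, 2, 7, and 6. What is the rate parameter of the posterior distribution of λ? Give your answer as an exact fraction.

Total count: 21 + 5 + 22 + 17 + 74 + 44 + 24 + 40 = 247.
Total exposure: 7 + 1 + 5 + 3 + 6.5 + 7 + 5.5 + 3.5 = 38.5 months.
After the first batch: Gamma(26 + 247, 14 + 38.5) = Gamma(273, 105/2).
Total count: 7 + 7 + 4 + 7 + 4 + 6 + 7 + 2 + 7 + 6 = 57.
Total exposure: 10 months.
After the second batch: Gamma(273 + 57, 105/2 + 10) = Gamma(330, 125/2).

125/2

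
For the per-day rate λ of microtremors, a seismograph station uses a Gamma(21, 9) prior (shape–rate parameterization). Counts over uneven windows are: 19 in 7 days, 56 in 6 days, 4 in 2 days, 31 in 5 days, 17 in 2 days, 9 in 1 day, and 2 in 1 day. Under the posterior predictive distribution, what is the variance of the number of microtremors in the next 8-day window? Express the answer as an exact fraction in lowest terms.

17384/363

Total count: 19 + 56 + 4 + 31 + 17 + 9 + 2 = 138.
Total exposure: 7 + 6 + 2 + 5 + 2 + 1 + 1 = 24 days.
Conjugate update: add total count to the shape and total exposure to the rate, giving Gamma(159, 33).
The posterior predictive for a window of length T is Negative Binomial with variance T·α'·(β'+T)/β'² = 8·159·41/1089 = 17384/363.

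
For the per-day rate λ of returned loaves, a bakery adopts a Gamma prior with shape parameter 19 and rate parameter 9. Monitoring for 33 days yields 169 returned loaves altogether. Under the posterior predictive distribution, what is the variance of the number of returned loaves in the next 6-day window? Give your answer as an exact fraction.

Total count 169 over total exposure 33 days.
Posterior: α' = 19 + 169 = 188, β' = 9 + 33 = 42.
The posterior predictive for a window of length T is Negative Binomial with variance T·α'·(β'+T)/β'² = 6·188·48/1764 = 1504/49.

1504/49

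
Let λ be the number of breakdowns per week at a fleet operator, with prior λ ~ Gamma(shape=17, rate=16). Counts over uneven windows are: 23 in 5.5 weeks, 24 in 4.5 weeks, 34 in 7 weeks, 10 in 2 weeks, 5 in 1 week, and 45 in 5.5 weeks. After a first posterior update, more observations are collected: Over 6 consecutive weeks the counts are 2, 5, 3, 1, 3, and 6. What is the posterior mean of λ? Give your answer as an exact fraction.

356/95

Total count: 23 + 24 + 34 + 10 + 5 + 45 = 141.
Total exposure: 5.5 + 4.5 + 7 + 2 + 1 + 5.5 = 25.5 weeks.
After the first batch: Gamma(17 + 141, 16 + 25.5) = Gamma(158, 83/2).
Total count: 2 + 5 + 3 + 1 + 3 + 6 = 20.
Total exposure: 6 weeks.
After the second batch: Gamma(158 + 20, 83/2 + 6) = Gamma(178, 95/2).
Posterior mean = α'/β' = 178/(95/2) = 356/95.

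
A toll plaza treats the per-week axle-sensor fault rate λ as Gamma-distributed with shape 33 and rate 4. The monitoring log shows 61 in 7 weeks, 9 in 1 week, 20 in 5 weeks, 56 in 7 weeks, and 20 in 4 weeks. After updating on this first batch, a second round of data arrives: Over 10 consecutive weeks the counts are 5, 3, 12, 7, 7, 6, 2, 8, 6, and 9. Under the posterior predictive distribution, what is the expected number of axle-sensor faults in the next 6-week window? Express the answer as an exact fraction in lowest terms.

792/19

Total count: 61 + 9 + 20 + 56 + 20 = 166.
Total exposure: 7 + 1 + 5 + 7 + 4 = 24 weeks.
After the first batch: Gamma(33 + 166, 4 + 24) = Gamma(199, 28).
Total count: 5 + 3 + 12 + 7 + 7 + 6 + 2 + 8 + 6 + 9 = 65.
Total exposure: 10 weeks.
After the second batch: Gamma(199 + 65, 28 + 10) = Gamma(264, 38).
Predictive mean over a 6-week window = T·E[λ|data] = 6·264/38 = 792/19.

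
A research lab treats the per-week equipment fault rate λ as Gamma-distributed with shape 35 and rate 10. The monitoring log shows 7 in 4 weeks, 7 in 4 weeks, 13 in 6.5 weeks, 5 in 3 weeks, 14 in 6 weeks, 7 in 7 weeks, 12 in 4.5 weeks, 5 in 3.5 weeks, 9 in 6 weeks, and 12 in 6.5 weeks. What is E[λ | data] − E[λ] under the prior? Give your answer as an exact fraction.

-175/122

Total count: 7 + 7 + 13 + 5 + 14 + 7 + 12 + 5 + 9 + 12 = 91.
Total exposure: 4 + 4 + 6.5 + 3 + 6 + 7 + 4.5 + 3.5 + 6 + 6.5 = 51 weeks.
The Gamma prior is conjugate for the Poisson rate, so λ | data ~ Gamma(35+91, 10+51) = Gamma(126, 61).
Posterior mean = 126/61 = 126/61; prior mean = 35/10 = 7/2. Difference = 126/61 − 7/2 = -175/122.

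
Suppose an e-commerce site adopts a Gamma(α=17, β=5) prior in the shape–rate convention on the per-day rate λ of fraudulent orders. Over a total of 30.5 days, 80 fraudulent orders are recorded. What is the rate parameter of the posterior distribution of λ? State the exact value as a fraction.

Total count 80 over total exposure 30.5 days.
Posterior: α' = 17 + 80 = 97, β' = 5 + 30.5 = 71/2.

71/2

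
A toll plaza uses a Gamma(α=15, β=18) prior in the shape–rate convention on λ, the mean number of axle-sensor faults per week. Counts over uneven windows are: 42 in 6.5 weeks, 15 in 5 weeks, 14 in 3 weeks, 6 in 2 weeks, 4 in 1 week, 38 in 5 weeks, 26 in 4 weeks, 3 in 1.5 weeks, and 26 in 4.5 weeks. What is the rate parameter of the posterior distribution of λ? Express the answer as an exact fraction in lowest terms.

101/2

Total count: 42 + 15 + 14 + 6 + 4 + 38 + 26 + 3 + 26 = 174.
Total exposure: 6.5 + 5 + 3 + 2 + 1 + 5 + 4 + 1.5 + 4.5 = 32.5 weeks.
Gamma(α, β) with Poisson data over total exposure Σt gives posterior Gamma(α+Σx, β+Σt) = Gamma(189, 101/2).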